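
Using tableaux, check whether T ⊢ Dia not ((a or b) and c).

Tableau for the negation not Dia not ((a or b) and c):
1. not Dia not ((a or b) and c), u
2. (a or b) and c, u
3. a or b, u
4. c, u
5. b, u
Accessibility: uRu
The negation has an open branch (countermodel exists).

No, not valid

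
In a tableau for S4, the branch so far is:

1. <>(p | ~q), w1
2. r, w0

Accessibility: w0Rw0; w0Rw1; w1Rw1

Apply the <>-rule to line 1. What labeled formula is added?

a fresh world w2 with w1Rw2, and p | ~q at w2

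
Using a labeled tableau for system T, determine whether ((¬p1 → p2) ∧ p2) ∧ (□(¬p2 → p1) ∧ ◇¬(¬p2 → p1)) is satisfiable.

1. ((¬p1 → p2) ∧ p2) ∧ (□(¬p2 → p1) ∧ ◇¬(¬p2 → p1)), u
2. (¬p1 → p2) ∧ p2, u
3. □(¬p2 → p1) ∧ ◇¬(¬p2 → p1), u
4. ¬p1 → p2, u
5. p2, u
6. □(¬p2 → p1), u
7. ◇¬(¬p2 → p1), u
8. ¬p2 → p1, u
9. p1, u
10. ¬(¬p2 → p1), v
11. ¬p2, v
12. ¬p1, v
13. ¬p2 → p1, v
14. p1, v
Accessibility: uRu, uRv, vRv
Branch closes: p1 and ¬p1 both at v.
All branches of the tableau close; one closing branch shown above.

No, unsatisfiable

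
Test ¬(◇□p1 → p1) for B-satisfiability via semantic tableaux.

No, unsatisfiable

1. ¬(◇□p1 → p1), 0
2. ◇□p1, 0
3. ¬p1, 0
4. □p1, 1
5. p1, 0
Accessibility: 0R0, 0R1, 1R0, 1R1
Branch closes: p1 and ¬p1 both at 0.
Every branch closes; the branch above is one of them.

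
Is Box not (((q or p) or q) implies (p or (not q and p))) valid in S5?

Not valid

Tableau for the negation not Box not (((q or p) or q) implies (p or (not q and p))):
1. not Box not (((q or p) or q) implies (p or (not q and p))), 0
2. ((q or p) or q) implies (p or (not q and p)), 1
3. p or (not q and p), 1
4. not q and p, 1
5. not q, 1
6. p, 1
Accessibility: 0R0, 0R1, 1R0, 1R1
The negation has an open branch (countermodel exists).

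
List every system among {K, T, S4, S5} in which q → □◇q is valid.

S5-tableau for the negation ¬(q → □◇q):
1. ¬(q → □◇q), u
2. q, u   [¬→-rule on 1]
3. ¬□◇q, u   [¬→-rule on 1]
4. ¬◇q, v   [¬□-rule on 3: fresh world v, uRv]
5. ¬q, u   [¬◇-rule on 4 via vRu]
Accessibility: uRu, uRv, vRu, vRv
Branch closes: q and ¬q both at u.
Every branch closes (one shown): valid in S5.
S4-tableau for the negation ¬(q → □◇q):
1. ¬(q → □◇q), u
2. q, u   [¬→-rule on 1]
3. ¬□◇q, u   [¬→-rule on 1]
4. ¬◇q, v   [¬□-rule on 3: fresh world v, uRv]
5. ¬q, v   [¬◇-rule on 4 via vRv]
Accessibility: uRu, uRv, vRv
Complete open branch: countermodel on an S4-frame, so not valid in S4, nor in K, T (the same frame is also a K-frame and a T-frame).

S5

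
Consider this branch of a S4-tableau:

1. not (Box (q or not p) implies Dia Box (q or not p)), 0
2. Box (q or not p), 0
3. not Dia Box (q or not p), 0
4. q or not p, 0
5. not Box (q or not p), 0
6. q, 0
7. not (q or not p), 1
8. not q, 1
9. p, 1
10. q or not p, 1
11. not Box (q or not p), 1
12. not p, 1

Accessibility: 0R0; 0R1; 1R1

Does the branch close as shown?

Yes, closed

Both p and not p appear at 1.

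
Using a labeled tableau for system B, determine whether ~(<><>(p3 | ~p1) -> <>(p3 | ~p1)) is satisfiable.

1. ~(<><>(p3 | ~p1) -> <>(p3 | ~p1)), w0
2. <><>(p3 | ~p1), w0   [~->-rule on 1]
3. ~<>(p3 | ~p1), w0   [~->-rule on 1]
4. ~(p3 | ~p1), w0   [~<>-rule on 3 via w0Rw0]
5. ~p3, w0   [~|-rule on 4]
6. p1, w0   [~|-rule on 4]
7. <>(p3 | ~p1), w1   [<>-rule on 2: fresh world w1, w0Rw1]
8. ~(p3 | ~p1), w1   [~<>-rule on 3 via w0Rw1]
9. ~p3, w1   [~|-rule on 8]
10. p1, w1   [~|-rule on 8]
11. p3 | ~p1, w2   [<>-rule on 7: fresh world w2, w1Rw2]
12. ~p1, w2   [|-rule on 11 (branches; this branch)]
Accessibility: w0Rw0, w0Rw1, w1Rw0, w1Rw1, w1Rw2, w2Rw1, w2Rw2

Yes, satisfiable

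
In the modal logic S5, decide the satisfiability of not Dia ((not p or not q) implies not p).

Yes, satisfiable

1. not Dia ((not p or not q) implies not p), 0
2. not ((not p or not q) implies not p), 0
3. not p or not q, 0
4. p, 0
5. not q, 0
Accessibility: 0R0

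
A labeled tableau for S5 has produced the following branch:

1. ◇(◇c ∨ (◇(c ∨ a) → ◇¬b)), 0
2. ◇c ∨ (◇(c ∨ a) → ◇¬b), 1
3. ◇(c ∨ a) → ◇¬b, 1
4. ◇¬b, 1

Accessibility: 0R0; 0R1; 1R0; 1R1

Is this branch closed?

Open

There is no literal clash: for every atom and world, at most one sign appears.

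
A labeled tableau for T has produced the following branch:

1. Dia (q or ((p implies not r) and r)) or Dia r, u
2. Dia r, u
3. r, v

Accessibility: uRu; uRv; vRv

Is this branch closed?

No world carries both an atom and its negation.

Open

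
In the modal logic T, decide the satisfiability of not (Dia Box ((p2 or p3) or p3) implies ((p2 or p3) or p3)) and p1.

1. not (Dia Box ((p2 or p3) or p3) implies ((p2 or p3) or p3)) and p1, 0
2. not (Dia Box ((p2 or p3) or p3) implies ((p2 or p3) or p3)), 0
3. p1, 0
4. Dia Box ((p2 or p3) or p3), 0
5. not ((p2 or p3) or p3), 0
6. not (p2 or p3), 0
7. not p3, 0
8. not p2, 0
9. Box ((p2 or p3) or p3), 1
10. (p2 or p3) or p3, 1
11. p3, 1
Accessibility: 0R0, 0R1, 1R1

Satisfiable (open branch found)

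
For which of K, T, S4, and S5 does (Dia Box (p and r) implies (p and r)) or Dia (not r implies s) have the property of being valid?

T, S4, S5

K-tableau for the negation not ((Dia Box (p and r) implies (p and r)) or Dia (not r implies s)):
1. not ((Dia Box (p and r) implies (p and r)) or Dia (not r implies s)), 0
2. not (Dia Box (p and r) implies (p and r)), 0   [neg-or-rule on 1]
3. not Dia (not r implies s), 0   [neg-or-rule on 1]
4. Dia Box (p and r), 0   [neg-implies-rule on 2]
5. not (p and r), 0   [neg-implies-rule on 2]
6. not r, 0   [neg-and-rule on 5 (branches; this branch)]
7. Box (p and r), 1   [Dia-rule on 4: fresh world 1, 0R1]
8. not (not r implies s), 1   [neg-Dia-rule on 3 via 0R1]
9. not r, 1   [neg-implies-rule on 8]
10. not s, 1   [neg-implies-rule on 8]
Accessibility: 0R1
Complete open branch: countermodel on a K-frame, so not valid in K.
T-tableau for the negation not ((Dia Box (p and r) implies (p and r)) or Dia (not r implies s)):
1. not ((Dia Box (p and r) implies (p and r)) or Dia (not r implies s)), 0
2. not (Dia Box (p and r) implies (p and r)), 0   [neg-or-rule on 1]
3. not Dia (not r implies s), 0   [neg-or-rule on 1]
4. Dia Box (p and r), 0   [neg-implies-rule on 2]
5. not (p and r), 0   [neg-implies-rule on 2]
6. not (not r implies s), 0   [neg-Dia-rule on 3 via 0R0]
7. not r, 0   [neg-implies-rule on 6]
8. not s, 0   [neg-implies-rule on 6]
9. Box (p and r), 1   [Dia-rule on 4: fresh world 1, 0R1]
10. not (not r implies s), 1   [neg-Dia-rule on 3 via 0R1]
11. not r, 1   [neg-implies-rule on 10]
12. not s, 1   [neg-implies-rule on 10]
13. p and r, 1   [Box-rule on 9 via 1R1]
14. p, 1   [and-rule on 13]
15. r, 1   [and-rule on 13]
Accessibility: 0R0, 0R1, 1R1
Branch closes: r and not r both at 1.
Every branch closes (one shown): valid in T, hence also in S4, S5 (every theorem of T is a theorem of S4 and S5).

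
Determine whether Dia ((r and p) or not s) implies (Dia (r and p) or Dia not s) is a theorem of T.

Tableau for the negation not (Dia ((r and p) or not s) implies (Dia (r and p) or Dia not s)):
1. not (Dia ((r and p) or not s) implies (Dia (r and p) or Dia not s)), u
2. Dia ((r and p) or not s), u
3. not (Dia (r and p) or Dia not s), u
4. not Dia (r and p), u
5. not Dia not s, u
6. not (r and p), u
7. s, u
8. not p, u
9. (r and p) or not s, v
10. not (r and p), v
11. s, v
12. r and p, v
13. r, v
14. p, v
15. not p, v
Accessibility: uRu, uRv, vRv
Branch closes: p and not p both at v.
Every branch of the negation's tableau closes; the branch above is one of them.

Yes, valid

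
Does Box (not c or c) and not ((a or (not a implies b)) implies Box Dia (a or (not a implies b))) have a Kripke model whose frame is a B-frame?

Unsatisfiable

1. Box (not c or c) and not ((a or (not a implies b)) implies Box Dia (a or (not a implies b))), 0
2. Box (not c or c), 0
3. not ((a or (not a implies b)) implies Box Dia (a or (not a implies b))), 0
4. a or (not a implies b), 0
5. not Box Dia (a or (not a implies b)), 0
6. not c or c, 0
7. not a implies b, 0
8. c, 0
9. b, 0
10. not Dia (a or (not a implies b)), 1
11. not c or c, 1
12. not (a or (not a implies b)), 0
13. not a, 0
14. not (not a implies b), 0
15. not b, 0
Accessibility: 0R0, 0R1, 1R0, 1R1
Branch closes: b and not b both at 0.
All branches of the tableau close; one closing branch shown above.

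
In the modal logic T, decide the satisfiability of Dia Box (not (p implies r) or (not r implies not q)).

Satisfiable

1. Dia Box (not (p implies r) or (not r implies not q)), 0
2. Box (not (p implies r) or (not r implies not q)), 1   [Dia-rule on 1: fresh world 1, 0R1]
3. not (p implies r) or (not r implies not q), 1   [Box-rule on 2 via 1R1]
4. not r implies not q, 1   [or-rule on 3 (branches; this branch)]
5. not q, 1   [implies-rule on 4 (branches; this branch)]
Accessibility: 0R0, 0R1, 1R1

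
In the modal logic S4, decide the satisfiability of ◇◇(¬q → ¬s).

Yes, satisfiable

1. ◇◇(¬q → ¬s), u
2. ◇(¬q → ¬s), v
3. ¬q → ¬s, w
4. ¬s, w
Accessibility: uRu, uRv, uRw, vRv, vRw, wRw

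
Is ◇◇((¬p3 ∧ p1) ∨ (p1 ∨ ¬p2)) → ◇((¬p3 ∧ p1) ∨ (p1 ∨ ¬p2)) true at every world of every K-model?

Tableau for the negation ¬(◇◇((¬p3 ∧ p1) ∨ (p1 ∨ ¬p2)) → ◇((¬p3 ∧ p1) ∨ (p1 ∨ ¬p2))):
1. ¬(◇◇((¬p3 ∧ p1) ∨ (p1 ∨ ¬p2)) → ◇((¬p3 ∧ p1) ∨ (p1 ∨ ¬p2))), u
2. ◇◇((¬p3 ∧ p1) ∨ (p1 ∨ ¬p2)), u
3. ¬◇((¬p3 ∧ p1) ∨ (p1 ∨ ¬p2)), u
4. ◇((¬p3 ∧ p1) ∨ (p1 ∨ ¬p2)), v
5. ¬((¬p3 ∧ p1) ∨ (p1 ∨ ¬p2)), v
6. ¬(¬p3 ∧ p1), v
7. ¬(p1 ∨ ¬p2), v
8. ¬p1, v
9. p2, v
10. (¬p3 ∧ p1) ∨ (p1 ∨ ¬p2), w
11. p1 ∨ ¬p2, w
12. ¬p2, w
Accessibility: uRv, vRw
The negation has an open branch (countermodel exists).

Invalid (countermodel exists)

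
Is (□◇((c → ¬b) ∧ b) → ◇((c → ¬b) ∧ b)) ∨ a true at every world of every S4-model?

Valid in S4

Tableau for the negation ¬((□◇((c → ¬b) ∧ b) → ◇((c → ¬b) ∧ b)) ∨ a):
1. ¬((□◇((c → ¬b) ∧ b) → ◇((c → ¬b) ∧ b)) ∨ a), w0
2. ¬(□◇((c → ¬b) ∧ b) → ◇((c → ¬b) ∧ b)), w0   [¬∨-rule on 1]
3. ¬a, w0   [¬∨-rule on 1]
4. □◇((c → ¬b) ∧ b), w0   [¬→-rule on 2]
5. ¬◇((c → ¬b) ∧ b), w0   [¬→-rule on 2]
6. ◇((c → ¬b) ∧ b), w0   [□-rule on 4 via w0Rw0]
7. ¬((c → ¬b) ∧ b), w0   [¬◇-rule on 5 via w0Rw0]
8. ¬(c → ¬b), w0   [¬∧-rule on 7 (branches; this branch)]
9. c, w0   [¬→-rule on 8]
10. b, w0   [¬→-rule on 8]
11. (c → ¬b) ∧ b, w1   [◇-rule on 6: fresh world w1, w0Rw1]
12. c → ¬b, w1   [∧-rule on 11]
13. b, w1   [∧-rule on 11]
14. ◇((c → ¬b) ∧ b), w1   [□-rule on 4 via w0Rw1]
15. ¬((c → ¬b) ∧ b), w1   [¬◇-rule on 5 via w0Rw1]
16. ¬c, w1   [→-rule on 12 (branches; this branch)]
17. ¬(c → ¬b), w1   [¬∧-rule on 15 (branches; this branch)]
18. c, w1   [¬→-rule on 17]
Accessibility: w0Rw0, w0Rw1, w1Rw1
Branch closes: c and ¬c both at w1.
Every branch of the negation's tableau closes; the branch above is one of them.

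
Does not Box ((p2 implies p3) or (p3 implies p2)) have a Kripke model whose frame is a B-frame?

Unsatisfiable (every branch closes)

1. not Box ((p2 implies p3) or (p3 implies p2)), 0
2. not ((p2 implies p3) or (p3 implies p2)), 1
3. not (p2 implies p3), 1
4. not (p3 implies p2), 1
5. p2, 1
6. not p3, 1
7. p3, 1
8. not p2, 1
Accessibility: 0R0, 0R1, 1R0, 1R1
Branch closes: p3 and not p3 both at 1.
All branches of the tableau close; one closing branch shown above.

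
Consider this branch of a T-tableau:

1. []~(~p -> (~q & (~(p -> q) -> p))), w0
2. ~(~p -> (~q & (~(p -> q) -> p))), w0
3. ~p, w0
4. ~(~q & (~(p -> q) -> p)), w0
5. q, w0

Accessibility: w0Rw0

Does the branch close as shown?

Not closed

There is no literal clash: for every atom and world, at most one sign appears.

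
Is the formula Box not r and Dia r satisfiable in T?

No, unsatisfiable

1. Box not r and Dia r, 0
2. Box not r, 0
3. Dia r, 0
4. not r, 0
5. r, 1
6. not r, 1
Accessibility: 0R0, 0R1, 1R1
Branch closes: r and not r both at 1.
All branches of the tableau close; one closing branch shown above.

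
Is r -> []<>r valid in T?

Not valid

Tableau for the negation ~(r -> []<>r):
1. ~(r -> []<>r), u
2. r, u
3. ~[]<>r, u
4. ~<>r, v
5. ~r, v
Accessibility: uRu, uRv, vRv
The negation has an open branch (countermodel exists).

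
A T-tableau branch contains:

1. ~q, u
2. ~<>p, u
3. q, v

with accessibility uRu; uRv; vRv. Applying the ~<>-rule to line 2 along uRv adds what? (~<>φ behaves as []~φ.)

~p, v

~<>φ behaves as []~φ: propagate the negated body to each accessible world.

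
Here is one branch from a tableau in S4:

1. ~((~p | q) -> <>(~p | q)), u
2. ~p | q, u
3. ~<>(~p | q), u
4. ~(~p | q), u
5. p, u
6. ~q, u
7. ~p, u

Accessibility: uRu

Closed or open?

Closed

Both p and ~p appear at u.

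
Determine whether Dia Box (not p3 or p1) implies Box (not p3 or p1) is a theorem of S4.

Tableau for the negation not (Dia Box (not p3 or p1) implies Box (not p3 or p1)):
1. not (Dia Box (not p3 or p1) implies Box (not p3 or p1)), u
2. Dia Box (not p3 or p1), u   [neg-implies-rule on 1]
3. not Box (not p3 or p1), u   [neg-implies-rule on 1]
4. Box (not p3 or p1), v   [Dia-rule on 2: fresh world v, uRv]
5. not p3 or p1, v   [Box-rule on 4 via vRv]
6. p1, v   [or-rule on 5 (branches; this branch)]
7. not (not p3 or p1), w   [neg-Box-rule on 3: fresh world w, uRw]
8. p3, w   [neg-or-rule on 7]
9. not p1, w   [neg-or-rule on 7]
Accessibility: uRu, uRv, uRw, vRv, wRw
The negation has an open branch (countermodel exists).

Not valid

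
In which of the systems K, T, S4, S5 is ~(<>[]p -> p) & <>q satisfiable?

S5-tableau for the formula:
1. ~(<>[]p -> p) & <>q, u
2. ~(<>[]p -> p), u
3. <>q, u
4. <>[]p, u
5. ~p, u
6. q, v
7. []p, w
8. p, u
Accessibility: uRu, uRv, uRw, vRu, vRv, vRw, wRu, wRv, wRw
Branch closes: p and ~p both at u.
Every branch closes (one shown): unsatisfiable in S5.
S4-tableau for the formula:
1. ~(<>[]p -> p) & <>q, u
2. ~(<>[]p -> p), u
3. <>q, u
4. <>[]p, u
5. ~p, u
6. q, v
7. []p, w
8. p, w
Accessibility: uRu, uRv, uRw, vRv, wRw
Complete open branch: satisfiable in S4, hence also in K, T (this S4-model is also a K-model and a T-model).

K, T, S4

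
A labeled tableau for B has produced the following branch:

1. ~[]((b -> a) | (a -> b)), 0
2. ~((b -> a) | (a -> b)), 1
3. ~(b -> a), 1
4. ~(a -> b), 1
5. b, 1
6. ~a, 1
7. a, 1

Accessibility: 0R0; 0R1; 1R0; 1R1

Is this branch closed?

Both a and ~a appear at 1.

Closed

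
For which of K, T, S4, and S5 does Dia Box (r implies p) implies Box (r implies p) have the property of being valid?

S5-tableau for the negation not (Dia Box (r implies p) implies Box (r implies p)):
1. not (Dia Box (r implies p) implies Box (r implies p)), 0
2. Dia Box (r implies p), 0
3. not Box (r implies p), 0
4. Box (r implies p), 1
5. r implies p, 0
6. r implies p, 1
7. p, 0
8. p, 1
9. not (r implies p), 2
10. r, 2
11. not p, 2
12. r implies p, 2
13. p, 2
Accessibility: 0R0, 0R1, 0R2, 1R0, 1R1, 1R2, 2R0, 2R1, 2R2
Branch closes: p and not p both at 2.
Every branch closes (one shown): valid in S5.
S4-tableau for the negation not (Dia Box (r implies p) implies Box (r implies p)):
1. not (Dia Box (r implies p) implies Box (r implies p)), 0
2. Dia Box (r implies p), 0
3. not Box (r implies p), 0
4. Box (r implies p), 1
5. r implies p, 1
6. p, 1
7. not (r implies p), 2
8. r, 2
9. not p, 2
Accessibility: 0R0, 0R1, 0R2, 1R1, 2R2
Complete open branch: countermodel on an S4-frame, so not valid in S4, nor in K, T (the same frame is also a K-frame and a T-frame).

S5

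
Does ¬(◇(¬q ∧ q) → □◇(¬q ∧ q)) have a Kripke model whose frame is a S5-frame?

1. ¬(◇(¬q ∧ q) → □◇(¬q ∧ q)), u
2. ◇(¬q ∧ q), u   [¬→-rule on 1]
3. ¬□◇(¬q ∧ q), u   [¬→-rule on 1]
4. ¬q ∧ q, v   [◇-rule on 2: fresh world v, uRv]
5. ¬q, v   [∧-rule on 4]
6. q, v   [∧-rule on 4]
Accessibility: uRu, uRv, vRu, vRv
Branch closes: q and ¬q both at v.
Every branch closes; the branch above is one of them.

Unsatisfiable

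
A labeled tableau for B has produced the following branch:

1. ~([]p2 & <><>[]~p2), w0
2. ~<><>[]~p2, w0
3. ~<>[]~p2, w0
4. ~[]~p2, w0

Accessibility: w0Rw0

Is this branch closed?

No, open

There is no literal clash: for every atom and world, at most one sign appears.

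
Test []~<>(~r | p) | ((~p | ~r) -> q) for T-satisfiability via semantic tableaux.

1. []~<>(~r | p) | ((~p | ~r) -> q), 0
2. (~p | ~r) -> q, 0   [|-rule on 1 (branches; this branch)]
3. q, 0   [->-rule on 2 (branches; this branch)]
Accessibility: 0R0

Satisfiable (open branch found)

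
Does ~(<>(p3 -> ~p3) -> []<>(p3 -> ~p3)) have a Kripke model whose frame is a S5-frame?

No, unsatisfiable

1. ~(<>(p3 -> ~p3) -> []<>(p3 -> ~p3)), 0
2. <>(p3 -> ~p3), 0
3. ~[]<>(p3 -> ~p3), 0
4. p3 -> ~p3, 1
5. ~p3, 1
6. ~<>(p3 -> ~p3), 2
7. ~(p3 -> ~p3), 0
8. p3, 0
9. ~(p3 -> ~p3), 1
10. p3, 1
Accessibility: 0R0, 0R1, 0R2, 1R0, 1R1, 1R2, 2R0, 2R1, 2R2
Branch closes: p3 and ~p3 both at 1.
Every branch closes; the branch above is one of them.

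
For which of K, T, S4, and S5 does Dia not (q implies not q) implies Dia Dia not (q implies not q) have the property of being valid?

T, S4, S5

K-tableau for the negation not (Dia not (q implies not q) implies Dia Dia not (q implies not q)):
1. not (Dia not (q implies not q) implies Dia Dia not (q implies not q)), u
2. Dia not (q implies not q), u
3. not Dia Dia not (q implies not q), u
4. not (q implies not q), v
5. q, v
6. not Dia not (q implies not q), v
Accessibility: uRv
Complete open branch: countermodel on a K-frame, so not valid in K.
T-tableau for the negation not (Dia not (q implies not q) implies Dia Dia not (q implies not q)):
1. not (Dia not (q implies not q) implies Dia Dia not (q implies not q)), u
2. Dia not (q implies not q), u
3. not Dia Dia not (q implies not q), u
4. not Dia not (q implies not q), u
5. q implies not q, u
6. not q, u
7. not (q implies not q), v
8. q, v
9. not Dia not (q implies not q), v
10. q implies not q, v
11. not q, v
Accessibility: uRu, uRv, vRv
Branch closes: q and not q both at v.
Every branch closes (one shown): valid in T, hence also in S4, S5 (every theorem of T is a theorem of S4 and S5).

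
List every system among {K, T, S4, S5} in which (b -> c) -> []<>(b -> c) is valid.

S4-tableau for the negation ~((b -> c) -> []<>(b -> c)):
1. ~((b -> c) -> []<>(b -> c)), 0
2. b -> c, 0
3. ~[]<>(b -> c), 0
4. c, 0
5. ~<>(b -> c), 1
6. ~(b -> c), 1
7. b, 1
8. ~c, 1
Accessibility: 0R0, 0R1, 1R1
Complete open branch: countermodel on an S4-frame, so not valid in S4, nor in K, T (the same frame is also a K-frame and a T-frame).
S5-tableau for the negation ~((b -> c) -> []<>(b -> c)):
1. ~((b -> c) -> []<>(b -> c)), 0
2. b -> c, 0
3. ~[]<>(b -> c), 0
4. c, 0
5. ~<>(b -> c), 1
6. ~(b -> c), 0
7. b, 0
8. ~c, 0
Accessibility: 0R0, 0R1, 1R0, 1R1
Branch closes: c and ~c both at 0.
Every branch closes (one shown): valid in S5.

S5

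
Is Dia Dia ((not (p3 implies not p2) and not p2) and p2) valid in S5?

No, not valid

Tableau for the negation not Dia Dia ((not (p3 implies not p2) and not p2) and p2):
1. not Dia Dia ((not (p3 implies not p2) and not p2) and p2), u
2. not Dia ((not (p3 implies not p2) and not p2) and p2), u
3. not ((not (p3 implies not p2) and not p2) and p2), u
4. not p2, u
Accessibility: uRu
The negation has an open branch (countermodel exists).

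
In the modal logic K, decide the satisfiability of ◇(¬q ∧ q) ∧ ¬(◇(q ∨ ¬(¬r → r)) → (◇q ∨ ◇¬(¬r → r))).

No, unsatisfiable

1. ◇(¬q ∧ q) ∧ ¬(◇(q ∨ ¬(¬r → r)) → (◇q ∨ ◇¬(¬r → r))), u
2. ◇(¬q ∧ q), u
3. ¬(◇(q ∨ ¬(¬r → r)) → (◇q ∨ ◇¬(¬r → r))), u
4. ◇(q ∨ ¬(¬r → r)), u
5. ¬(◇q ∨ ◇¬(¬r → r)), u
6. ¬◇q, u
7. ¬◇¬(¬r → r), u
8. ¬q ∧ q, v
9. ¬q, v
10. q, v
Accessibility: uRv
Branch closes: q and ¬q both at v.
All branches of the tableau close; one closing branch shown above.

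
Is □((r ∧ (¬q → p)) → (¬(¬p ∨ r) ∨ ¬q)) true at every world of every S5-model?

Tableau for the negation ¬□((r ∧ (¬q → p)) → (¬(¬p ∨ r) ∨ ¬q)):
1. ¬□((r ∧ (¬q → p)) → (¬(¬p ∨ r) ∨ ¬q)), u
2. ¬((r ∧ (¬q → p)) → (¬(¬p ∨ r) ∨ ¬q)), v
3. r ∧ (¬q → p), v
4. ¬(¬(¬p ∨ r) ∨ ¬q), v
5. r, v
6. ¬q → p, v
7. ¬p ∨ r, v
8. q, v
9. p, v
Accessibility: uRu, uRv, vRu, vRv
The negation has an open branch (countermodel exists).

Invalid (countermodel exists)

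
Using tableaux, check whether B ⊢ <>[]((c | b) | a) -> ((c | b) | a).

Yes, valid

Tableau for the negation ~(<>[]((c | b) | a) -> ((c | b) | a)):
1. ~(<>[]((c | b) | a) -> ((c | b) | a)), 0
2. <>[]((c | b) | a), 0
3. ~((c | b) | a), 0
4. ~(c | b), 0
5. ~a, 0
6. ~c, 0
7. ~b, 0
8. []((c | b) | a), 1
9. (c | b) | a, 0
10. (c | b) | a, 1
11. c | b, 0
12. a, 1
13. b, 0
Accessibility: 0R0, 0R1, 1R0, 1R1
Branch closes: b and ~b both at 0.
All branches of the negation close; one closing branch shown above.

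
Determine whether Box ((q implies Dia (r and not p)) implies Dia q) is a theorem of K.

Tableau for the negation not Box ((q implies Dia (r and not p)) implies Dia q):
1. not Box ((q implies Dia (r and not p)) implies Dia q), w0
2. not ((q implies Dia (r and not p)) implies Dia q), w1
3. q implies Dia (r and not p), w1
4. not Dia q, w1
5. Dia (r and not p), w1
6. r and not p, w2
7. r, w2
8. not p, w2
9. not q, w2
Accessibility: w0Rw1, w1Rw2
The negation has an open branch (countermodel exists).

Invalid (countermodel exists)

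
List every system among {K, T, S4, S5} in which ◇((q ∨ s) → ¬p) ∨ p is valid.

T, S4, S5

K-tableau for the negation ¬(◇((q ∨ s) → ¬p) ∨ p):
1. ¬(◇((q ∨ s) → ¬p) ∨ p), w0
2. ¬◇((q ∨ s) → ¬p), w0   [¬∨-rule on 1]
3. ¬p, w0   [¬∨-rule on 1]
Complete open branch: countermodel on a K-frame, so not valid in K.
T-tableau for the negation ¬(◇((q ∨ s) → ¬p) ∨ p):
1. ¬(◇((q ∨ s) → ¬p) ∨ p), w0
2. ¬◇((q ∨ s) → ¬p), w0   [¬∨-rule on 1]
3. ¬p, w0   [¬∨-rule on 1]
4. ¬((q ∨ s) → ¬p), w0   [¬◇-rule on 2 via w0Rw0]
5. q ∨ s, w0   [¬→-rule on 4]
6. p, w0   [¬→-rule on 4]
Accessibility: w0Rw0
Branch closes: p and ¬p both at w0.
Every branch closes (one shown): valid in T, hence also in S4, S5 (every theorem of T is a theorem of S4 and S5).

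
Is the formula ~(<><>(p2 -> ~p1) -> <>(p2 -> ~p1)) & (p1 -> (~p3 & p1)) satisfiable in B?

1. ~(<><>(p2 -> ~p1) -> <>(p2 -> ~p1)) & (p1 -> (~p3 & p1)), w0
2. ~(<><>(p2 -> ~p1) -> <>(p2 -> ~p1)), w0
3. p1 -> (~p3 & p1), w0
4. <><>(p2 -> ~p1), w0
5. ~<>(p2 -> ~p1), w0
6. ~(p2 -> ~p1), w0
7. p2, w0
8. p1, w0
9. ~p3 & p1, w0
10. ~p3, w0
11. <>(p2 -> ~p1), w1
12. ~(p2 -> ~p1), w1
13. p2, w1
14. p1, w1
15. p2 -> ~p1, w2
16. ~p1, w2
Accessibility: w0Rw0, w0Rw1, w1Rw0, w1Rw1, w1Rw2, w2Rw1, w2Rw2

Yes, satisfiable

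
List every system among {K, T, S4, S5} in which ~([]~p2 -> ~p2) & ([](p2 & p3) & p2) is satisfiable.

K

K-tableau for the formula:
1. ~([]~p2 -> ~p2) & ([](p2 & p3) & p2), u
2. ~([]~p2 -> ~p2), u   [&-rule on 1]
3. [](p2 & p3) & p2, u   [&-rule on 1]
4. []~p2, u   [~->-rule on 2]
5. p2, u   [~->-rule on 2]
6. [](p2 & p3), u   [&-rule on 3]
Complete open branch: satisfiable in K.
T-tableau for the formula:
1. ~([]~p2 -> ~p2) & ([](p2 & p3) & p2), u
2. ~([]~p2 -> ~p2), u   [&-rule on 1]
3. [](p2 & p3) & p2, u   [&-rule on 1]
4. []~p2, u   [~->-rule on 2]
5. p2, u   [~->-rule on 2]
6. [](p2 & p3), u   [&-rule on 3]
7. ~p2, u   [[]-rule on 4 via uRu]
Accessibility: uRu
Branch closes: p2 and ~p2 both at u.
Every branch closes (one shown): unsatisfiable in T, hence also in S4, S5 (every S4/S5-frame is a T-frame).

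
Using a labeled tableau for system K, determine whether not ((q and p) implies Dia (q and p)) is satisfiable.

Satisfiable

1. not ((q and p) implies Dia (q and p)), u
2. q and p, u
3. not Dia (q and p), u
4. q, u
5. p, u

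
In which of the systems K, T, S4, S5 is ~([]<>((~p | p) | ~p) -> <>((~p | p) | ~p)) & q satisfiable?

T-tableau for the formula:
1. ~([]<>((~p | p) | ~p) -> <>((~p | p) | ~p)) & q, 0
2. ~([]<>((~p | p) | ~p) -> <>((~p | p) | ~p)), 0
3. q, 0
4. []<>((~p | p) | ~p), 0
5. ~<>((~p | p) | ~p), 0
6. <>((~p | p) | ~p), 0
7. ~((~p | p) | ~p), 0
8. ~(~p | p), 0
9. p, 0
10. ~p, 0
Accessibility: 0R0
Branch closes: p and ~p both at 0.
Every branch closes (one shown): unsatisfiable in T, hence also in S4, S5 (every S4/S5-frame is a T-frame).
K-tableau for the formula:
1. ~([]<>((~p | p) | ~p) -> <>((~p | p) | ~p)) & q, 0
2. ~([]<>((~p | p) | ~p) -> <>((~p | p) | ~p)), 0
3. q, 0
4. []<>((~p | p) | ~p), 0
5. ~<>((~p | p) | ~p), 0
Complete open branch: satisfiable in K.

K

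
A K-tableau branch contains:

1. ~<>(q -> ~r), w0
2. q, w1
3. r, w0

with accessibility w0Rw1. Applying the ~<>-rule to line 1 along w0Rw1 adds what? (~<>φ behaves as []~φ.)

~<>φ behaves as []~φ: propagate the negated body to each accessible world.

~(q -> ~r), w1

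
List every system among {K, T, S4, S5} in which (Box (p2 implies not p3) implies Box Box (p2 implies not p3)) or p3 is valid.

S4-tableau for the negation not ((Box (p2 implies not p3) implies Box Box (p2 implies not p3)) or p3):
1. not ((Box (p2 implies not p3) implies Box Box (p2 implies not p3)) or p3), w0
2. not (Box (p2 implies not p3) implies Box Box (p2 implies not p3)), w0   [neg-or-rule on 1]
3. not p3, w0   [neg-or-rule on 1]
4. Box (p2 implies not p3), w0   [neg-implies-rule on 2]
5. not Box Box (p2 implies not p3), w0   [neg-implies-rule on 2]
6. p2 implies not p3, w0   [Box-rule on 4 via w0Rw0]
7. not Box (p2 implies not p3), w1   [neg-Box-rule on 5: fresh world w1, w0Rw1]
8. p2 implies not p3, w1   [Box-rule on 4 via w0Rw1]
9. not p3, w1   [implies-rule on 8 (branches; this branch)]
10. not (p2 implies not p3), w2   [neg-Box-rule on 7: fresh world w2, w1Rw2]
11. p2, w2   [neg-implies-rule on 10]
12. p3, w2   [neg-implies-rule on 10]
13. p2 implies not p3, w2   [Box-rule on 4 via w0Rw2]
14. not p3, w2   [implies-rule on 13 (branches; this branch)]
Accessibility: w0Rw0, w0Rw1, w0Rw2, w1Rw1, w1Rw2, w2Rw2
Branch closes: p3 and not p3 both at w2.
Every branch closes (one shown): valid in S4, hence also in S5 (every theorem of S4 is a theorem of S5).
T-tableau for the negation not ((Box (p2 implies not p3) implies Box Box (p2 implies not p3)) or p3):
1. not ((Box (p2 implies not p3) implies Box Box (p2 implies not p3)) or p3), w0
2. not (Box (p2 implies not p3) implies Box Box (p2 implies not p3)), w0   [neg-or-rule on 1]
3. not p3, w0   [neg-or-rule on 1]
4. Box (p2 implies not p3), w0   [neg-implies-rule on 2]
5. not Box Box (p2 implies not p3), w0   [neg-implies-rule on 2]
6. p2 implies not p3, w0   [Box-rule on 4 via w0Rw0]
7. not Box (p2 implies not p3), w1   [neg-Box-rule on 5: fresh world w1, w0Rw1]
8. p2 implies not p3, w1   [Box-rule on 4 via w0Rw1]
9. not p3, w1   [implies-rule on 8 (branches; this branch)]
10. not (p2 implies not p3), w2   [neg-Box-rule on 7: fresh world w2, w1Rw2]
11. p2, w2   [neg-implies-rule on 10]
12. p3, w2   [neg-implies-rule on 10]
Accessibility: w0Rw0, w0Rw1, w1Rw1, w1Rw2, w2Rw2
Complete open branch: countermodel on a T-frame, so not valid in T, nor in K (the same frame is also a K-frame).

S4, S5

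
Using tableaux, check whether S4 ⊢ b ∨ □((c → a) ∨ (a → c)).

Tableau for the negation ¬(b ∨ □((c → a) ∨ (a → c))):
1. ¬(b ∨ □((c → a) ∨ (a → c))), w0
2. ¬b, w0   [¬∨-rule on 1]
3. ¬□((c → a) ∨ (a → c)), w0   [¬∨-rule on 1]
4. ¬((c → a) ∨ (a → c)), w1   [¬□-rule on 3: fresh world w1, w0Rw1]
5. ¬(c → a), w1   [¬∨-rule on 4]
6. ¬(a → c), w1   [¬∨-rule on 4]
7. c, w1   [¬→-rule on 5]
8. ¬a, w1   [¬→-rule on 5]
9. a, w1   [¬→-rule on 6]
10. ¬c, w1   [¬→-rule on 6]
Accessibility: w0Rw0, w0Rw1, w1Rw1
Branch closes: a and ¬a both at w1.
Every branch of the negation's tableau closes; the branch above is one of them.

Valid in S4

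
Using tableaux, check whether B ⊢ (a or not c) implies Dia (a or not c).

Tableau for the negation not ((a or not c) implies Dia (a or not c)):
1. not ((a or not c) implies Dia (a or not c)), u
2. a or not c, u
3. not Dia (a or not c), u
4. not (a or not c), u
5. not a, u
6. c, u
7. not c, u
Accessibility: uRu
Branch closes: c and not c both at u.
All branches of the negation close; one closing branch shown above.

Valid in B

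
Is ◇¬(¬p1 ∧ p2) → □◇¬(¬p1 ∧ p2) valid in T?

No, not valid

Tableau for the negation ¬(◇¬(¬p1 ∧ p2) → □◇¬(¬p1 ∧ p2)):
1. ¬(◇¬(¬p1 ∧ p2) → □◇¬(¬p1 ∧ p2)), u
2. ◇¬(¬p1 ∧ p2), u
3. ¬□◇¬(¬p1 ∧ p2), u
4. ¬(¬p1 ∧ p2), v
5. ¬p2, v
6. ¬◇¬(¬p1 ∧ p2), w
7. ¬p1 ∧ p2, w
8. ¬p1, w
9. p2, w
Accessibility: uRu, uRv, uRw, vRv, wRw
The negation has an open branch (countermodel exists).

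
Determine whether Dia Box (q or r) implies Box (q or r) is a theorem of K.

Tableau for the negation not (Dia Box (q or r) implies Box (q or r)):
1. not (Dia Box (q or r) implies Box (q or r)), w0
2. Dia Box (q or r), w0
3. not Box (q or r), w0
4. Box (q or r), w1
5. not (q or r), w2
6. not q, w2
7. not r, w2
Accessibility: w0Rw1, w0Rw2
The negation has an open branch (countermodel exists).

Not valid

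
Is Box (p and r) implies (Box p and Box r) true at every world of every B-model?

Yes, valid

Tableau for the negation not (Box (p and r) implies (Box p and Box r)):
1. not (Box (p and r) implies (Box p and Box r)), 0
2. Box (p and r), 0
3. not (Box p and Box r), 0
4. p and r, 0
5. p, 0
6. r, 0
7. not Box r, 0
8. not r, 1
9. p and r, 1
10. p, 1
11. r, 1
Accessibility: 0R0, 0R1, 1R0, 1R1
Branch closes: r and not r both at 1.
All branches of the negation close; one closing branch shown above.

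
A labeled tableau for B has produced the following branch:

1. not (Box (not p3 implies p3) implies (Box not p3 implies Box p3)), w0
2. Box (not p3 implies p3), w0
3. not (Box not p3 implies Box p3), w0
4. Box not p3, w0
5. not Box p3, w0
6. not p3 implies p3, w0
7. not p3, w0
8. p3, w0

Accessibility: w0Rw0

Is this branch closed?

Both p3 and not p3 appear at w0.

Yes, closed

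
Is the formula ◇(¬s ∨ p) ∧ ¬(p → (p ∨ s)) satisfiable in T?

Unsatisfiable

1. ◇(¬s ∨ p) ∧ ¬(p → (p ∨ s)), u
2. ◇(¬s ∨ p), u
3. ¬(p → (p ∨ s)), u
4. p, u
5. ¬(p ∨ s), u
6. ¬p, u
7. ¬s, u
Accessibility: uRu
Branch closes: p and ¬p both at u.
All branches of the tableau close; one closing branch shown above.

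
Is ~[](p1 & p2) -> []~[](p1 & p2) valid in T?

Tableau for the negation ~(~[](p1 & p2) -> []~[](p1 & p2)):
1. ~(~[](p1 & p2) -> []~[](p1 & p2)), w0
2. ~[](p1 & p2), w0
3. ~[]~[](p1 & p2), w0
4. ~(p1 & p2), w1
5. ~p2, w1
6. [](p1 & p2), w2
7. p1 & p2, w2
8. p1, w2
9. p2, w2
Accessibility: w0Rw0, w0Rw1, w0Rw2, w1Rw1, w2Rw2
The negation has an open branch (countermodel exists).

Invalid (countermodel exists)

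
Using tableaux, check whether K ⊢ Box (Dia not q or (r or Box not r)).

Tableau for the negation not Box (Dia not q or (r or Box not r)):
1. not Box (Dia not q or (r or Box not r)), w0
2. not (Dia not q or (r or Box not r)), w1
3. not Dia not q, w1
4. not (r or Box not r), w1
5. not r, w1
6. not Box not r, w1
7. r, w2
8. q, w2
Accessibility: w0Rw1, w1Rw2
The negation has an open branch (countermodel exists).

Invalid (countermodel exists)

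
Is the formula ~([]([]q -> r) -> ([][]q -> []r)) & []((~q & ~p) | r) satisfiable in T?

No, unsatisfiable

1. ~([]([]q -> r) -> ([][]q -> []r)) & []((~q & ~p) | r), 0
2. ~([]([]q -> r) -> ([][]q -> []r)), 0
3. []((~q & ~p) | r), 0
4. []([]q -> r), 0
5. ~([][]q -> []r), 0
6. [][]q, 0
7. ~[]r, 0
8. (~q & ~p) | r, 0
9. []q -> r, 0
10. []q, 0
11. q, 0
12. r, 0
13. ~r, 1
14. (~q & ~p) | r, 1
15. []q -> r, 1
16. []q, 1
17. q, 1
18. ~q & ~p, 1
19. ~q, 1
20. ~p, 1
Accessibility: 0R0, 0R1, 1R1
Branch closes: q and ~q both at 1.
All branches of the tableau close; one closing branch shown above.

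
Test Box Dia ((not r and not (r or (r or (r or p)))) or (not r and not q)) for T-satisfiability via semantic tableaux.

1. Box Dia ((not r and not (r or (r or (r or p)))) or (not r and not q)), u
2. Dia ((not r and not (r or (r or (r or p)))) or (not r and not q)), u   [Box-rule on 1 via uRu]
3. (not r and not (r or (r or (r or p)))) or (not r and not q), v   [Dia-rule on 2: fresh world v, uRv]
4. Dia ((not r and not (r or (r or (r or p)))) or (not r and not q)), v   [Box-rule on 1 via uRv]
5. not r and not q, v   [or-rule on 3 (branches; this branch)]
6. not r, v   [and-rule on 5]
7. not q, v   [and-rule on 5]
8. (not r and not (r or (r or (r or p)))) or (not r and not q), w   [Dia-rule on 4: fresh world w, vRw]
9. not r and not q, w   [or-rule on 8 (branches; this branch)]
10. not r, w   [and-rule on 9]
11. not q, w   [and-rule on 9]
Accessibility: uRu, uRv, vRv, vRw, wRw

Yes, satisfiable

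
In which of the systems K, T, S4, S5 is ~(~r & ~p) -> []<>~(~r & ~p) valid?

S5

S4-tableau for the negation ~(~(~r & ~p) -> []<>~(~r & ~p)):
1. ~(~(~r & ~p) -> []<>~(~r & ~p)), 0
2. ~(~r & ~p), 0
3. ~[]<>~(~r & ~p), 0
4. p, 0
5. ~<>~(~r & ~p), 1
6. ~r & ~p, 1
7. ~r, 1
8. ~p, 1
Accessibility: 0R0, 0R1, 1R1
Complete open branch: countermodel on an S4-frame, so not valid in S4, nor in K, T (the same frame is also a K-frame and a T-frame).
S5-tableau for the negation ~(~(~r & ~p) -> []<>~(~r & ~p)):
1. ~(~(~r & ~p) -> []<>~(~r & ~p)), 0
2. ~(~r & ~p), 0
3. ~[]<>~(~r & ~p), 0
4. p, 0
5. ~<>~(~r & ~p), 1
6. ~r & ~p, 0
7. ~r, 0
8. ~p, 0
Accessibility: 0R0, 0R1, 1R0, 1R1
Branch closes: p and ~p both at 0.
Every branch closes (one shown): valid in S5.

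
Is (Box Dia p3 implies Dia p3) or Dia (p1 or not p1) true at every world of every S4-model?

Valid

Tableau for the negation not ((Box Dia p3 implies Dia p3) or Dia (p1 or not p1)):
1. not ((Box Dia p3 implies Dia p3) or Dia (p1 or not p1)), w0
2. not (Box Dia p3 implies Dia p3), w0
3. not Dia (p1 or not p1), w0
4. Box Dia p3, w0
5. not Dia p3, w0
6. not (p1 or not p1), w0
7. not p1, w0
8. p1, w0
Accessibility: w0Rw0
Branch closes: p1 and not p1 both at w0.
Every branch of the negation's tableau closes; the branch above is one of them.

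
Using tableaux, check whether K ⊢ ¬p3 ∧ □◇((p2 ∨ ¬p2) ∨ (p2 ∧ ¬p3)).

Not valid

Tableau for the negation ¬(¬p3 ∧ □◇((p2 ∨ ¬p2) ∨ (p2 ∧ ¬p3))):
1. ¬(¬p3 ∧ □◇((p2 ∨ ¬p2) ∨ (p2 ∧ ¬p3))), 0
2. ¬□◇((p2 ∨ ¬p2) ∨ (p2 ∧ ¬p3)), 0   [¬∧-rule on 1 (branches; this branch)]
3. ¬◇((p2 ∨ ¬p2) ∨ (p2 ∧ ¬p3)), 1   [¬□-rule on 2: fresh world 1, 0R1]
Accessibility: 0R1
The negation has an open branch (countermodel exists).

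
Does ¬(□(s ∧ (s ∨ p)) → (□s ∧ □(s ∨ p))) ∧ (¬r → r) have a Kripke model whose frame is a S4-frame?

1. ¬(□(s ∧ (s ∨ p)) → (□s ∧ □(s ∨ p))) ∧ (¬r → r), u
2. ¬(□(s ∧ (s ∨ p)) → (□s ∧ □(s ∨ p))), u
3. ¬r → r, u
4. □(s ∧ (s ∨ p)), u
5. ¬(□s ∧ □(s ∨ p)), u
6. s ∧ (s ∨ p), u
7. s, u
8. s ∨ p, u
9. r, u
10. ¬□(s ∨ p), u
11. p, u
12. ¬(s ∨ p), v
13. ¬s, v
14. ¬p, v
15. s ∧ (s ∨ p), v
16. s, v
17. s ∨ p, v
Accessibility: uRu, uRv, vRv
Branch closes: s and ¬s both at v.
All branches of the tableau close; one closing branch shown above.

Unsatisfiable (every branch closes)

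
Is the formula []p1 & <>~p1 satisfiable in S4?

Unsatisfiable (every branch closes)

1. []p1 & <>~p1, w0
2. []p1, w0   [&-rule on 1]
3. <>~p1, w0   [&-rule on 1]
4. p1, w0   [[]-rule on 2 via w0Rw0]
5. ~p1, w1   [<>-rule on 3: fresh world w1, w0Rw1]
6. p1, w1   [[]-rule on 2 via w0Rw1]
Accessibility: w0Rw0, w0Rw1, w1Rw1
Branch closes: p1 and ~p1 both at w1.
Every branch closes; the branch above is one of them.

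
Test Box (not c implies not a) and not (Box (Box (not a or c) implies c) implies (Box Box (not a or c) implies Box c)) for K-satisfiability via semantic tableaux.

Unsatisfiable (every branch closes)

1. Box (not c implies not a) and not (Box (Box (not a or c) implies c) implies (Box Box (not a or c) implies Box c)), u
2. Box (not c implies not a), u
3. not (Box (Box (not a or c) implies c) implies (Box Box (not a or c) implies Box c)), u
4. Box (Box (not a or c) implies c), u
5. not (Box Box (not a or c) implies Box c), u
6. Box Box (not a or c), u
7. not Box c, u
8. not c, v
9. not c implies not a, v
10. Box (not a or c) implies c, v
11. Box (not a or c), v
12. not a, v
13. not Box (not a or c), v
14. not (not a or c), w
15. a, w
16. not c, w
17. not a or c, w
18. c, w
Accessibility: uRv, vRw
Branch closes: c and not c both at w.
All branches of the tableau close; one closing branch shown above.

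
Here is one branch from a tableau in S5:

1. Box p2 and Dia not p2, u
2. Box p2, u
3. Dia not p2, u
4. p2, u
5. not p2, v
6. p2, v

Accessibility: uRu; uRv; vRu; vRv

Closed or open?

Both p2 and not p2 appear at v.

Yes, closed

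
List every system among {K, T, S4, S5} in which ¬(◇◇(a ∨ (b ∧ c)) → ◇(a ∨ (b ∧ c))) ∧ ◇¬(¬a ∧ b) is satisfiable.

S4-tableau for the formula:
1. ¬(◇◇(a ∨ (b ∧ c)) → ◇(a ∨ (b ∧ c))) ∧ ◇¬(¬a ∧ b), u
2. ¬(◇◇(a ∨ (b ∧ c)) → ◇(a ∨ (b ∧ c))), u
3. ◇¬(¬a ∧ b), u
4. ◇◇(a ∨ (b ∧ c)), u
5. ¬◇(a ∨ (b ∧ c)), u
6. ¬(a ∨ (b ∧ c)), u
7. ¬a, u
8. ¬(b ∧ c), u
9. ¬c, u
10. ¬(¬a ∧ b), v
11. ¬(a ∨ (b ∧ c)), v
12. ¬a, v
13. ¬(b ∧ c), v
14. ¬b, v
15. ¬c, v
16. ◇(a ∨ (b ∧ c)), w
17. ¬(a ∨ (b ∧ c)), w
18. ¬a, w
19. ¬(b ∧ c), w
20. ¬c, w
21. a ∨ (b ∧ c), x
22. ¬(a ∨ (b ∧ c)), x
23. ¬a, x
24. ¬(b ∧ c), x
25. b ∧ c, x
26. b, x
27. c, x
28. ¬c, x
Accessibility: uRu, uRv, uRw, uRx, vRv, wRw, wRx, xRx
Branch closes: c and ¬c both at x.
Every branch closes (one shown): unsatisfiable in S4, hence also in S5 (every S5-frame is an S4-frame).
T-tableau for the formula:
1. ¬(◇◇(a ∨ (b ∧ c)) → ◇(a ∨ (b ∧ c))) ∧ ◇¬(¬a ∧ b), u
2. ¬(◇◇(a ∨ (b ∧ c)) → ◇(a ∨ (b ∧ c))), u
3. ◇¬(¬a ∧ b), u
4. ◇◇(a ∨ (b ∧ c)), u
5. ¬◇(a ∨ (b ∧ c)), u
6. ¬(a ∨ (b ∧ c)), u
7. ¬a, u
8. ¬(b ∧ c), u
9. ¬c, u
10. ¬(¬a ∧ b), v
11. ¬(a ∨ (b ∧ c)), v
12. ¬a, v
13. ¬(b ∧ c), v
14. ¬b, v
15. ¬c, v
16. ◇(a ∨ (b ∧ c)), w
17. ¬(a ∨ (b ∧ c)), w
18. ¬a, w
19. ¬(b ∧ c), w
20. ¬c, w
21. a ∨ (b ∧ c), x
22. b ∧ c, x
23. b, x
24. c, x
Accessibility: uRu, uRv, uRw, vRv, wRw, wRx, xRx
Complete open branch: satisfiable in T, hence also in K (this T-model is also a K-model).

K, T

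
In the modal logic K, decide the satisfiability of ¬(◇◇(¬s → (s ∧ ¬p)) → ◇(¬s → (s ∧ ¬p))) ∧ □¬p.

Satisfiable

1. ¬(◇◇(¬s → (s ∧ ¬p)) → ◇(¬s → (s ∧ ¬p))) ∧ □¬p, u
2. ¬(◇◇(¬s → (s ∧ ¬p)) → ◇(¬s → (s ∧ ¬p))), u
3. □¬p, u
4. ◇◇(¬s → (s ∧ ¬p)), u
5. ¬◇(¬s → (s ∧ ¬p)), u
6. ◇(¬s → (s ∧ ¬p)), v
7. ¬p, v
8. ¬(¬s → (s ∧ ¬p)), v
9. ¬s, v
10. ¬(s ∧ ¬p), v
11. ¬s → (s ∧ ¬p), w
12. s ∧ ¬p, w
13. s, w
14. ¬p, w
Accessibility: uRv, vRw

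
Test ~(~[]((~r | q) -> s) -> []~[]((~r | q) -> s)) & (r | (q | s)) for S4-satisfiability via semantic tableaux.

Satisfiable

1. ~(~[]((~r | q) -> s) -> []~[]((~r | q) -> s)) & (r | (q | s)), 0
2. ~(~[]((~r | q) -> s) -> []~[]((~r | q) -> s)), 0
3. r | (q | s), 0
4. ~[]((~r | q) -> s), 0
5. ~[]~[]((~r | q) -> s), 0
6. q | s, 0
7. s, 0
8. ~((~r | q) -> s), 1
9. ~r | q, 1
10. ~s, 1
11. q, 1
12. []((~r | q) -> s), 2
13. (~r | q) -> s, 2
14. s, 2
Accessibility: 0R0, 0R1, 0R2, 1R1, 2R2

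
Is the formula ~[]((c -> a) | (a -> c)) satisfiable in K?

1. ~[]((c -> a) | (a -> c)), 0
2. ~((c -> a) | (a -> c)), 1   [~[]-rule on 1: fresh world 1, 0R1]
3. ~(c -> a), 1   [~|-rule on 2]
4. ~(a -> c), 1   [~|-rule on 2]
5. c, 1   [~->-rule on 3]
6. ~a, 1   [~->-rule on 3]
7. a, 1   [~->-rule on 4]
8. ~c, 1   [~->-rule on 4]
Accessibility: 0R1
Branch closes: a and ~a both at 1.
All branches of the tableau close; one closing branch shown above.

Unsatisfiable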